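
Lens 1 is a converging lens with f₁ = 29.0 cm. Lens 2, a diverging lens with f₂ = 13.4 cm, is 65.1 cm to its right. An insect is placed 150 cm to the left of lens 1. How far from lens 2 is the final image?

Lens 1: 1/d_i1 = 1/f₁ − 1/d_o1 = 1/(29.0) − 1/(150) = 0.02782, so d_i1 = 35.95 cm.
The intermediate image is 35.95 cm to the right of lens 1, which is 65.1 − (35.95) = 29.15 cm to the left of lens 2, so d_o2 = +29.15 cm.
Lens 2 is diverging, so f₂ = −13.4 cm.
Lens 2: 1/d_i2 = 1/f₂ − 1/d_o2 = 1/(-13.4) − 1/(29.15) = -0.1089, so d_i2 = -9.18 cm.
The final image is virtual, 9.18 cm to the left of lens 2 (overall magnification ≈ -0.075).

9.18 cm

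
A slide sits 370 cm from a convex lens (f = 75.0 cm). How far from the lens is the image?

94.1 cm

Lens equation: 1/q = 1/f − 1/p = 1/(75.00) − 1/(370) = 0.01333 − 0.002703 = 0.01063, so q = 94.1 cm.
The image is real, inverted and reduced, on the far side of the lens.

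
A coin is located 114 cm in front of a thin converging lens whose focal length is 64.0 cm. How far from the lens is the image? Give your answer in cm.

146 cm

Thin-lens equation: 1/d_i = 1/f − 1/d_o = 1/(64.00) − 1/(114) = 0.01562 − 0.008772 = 0.006853, so d_i = 146 cm.
The image is real, inverted and enlarged, on the far side of the lens.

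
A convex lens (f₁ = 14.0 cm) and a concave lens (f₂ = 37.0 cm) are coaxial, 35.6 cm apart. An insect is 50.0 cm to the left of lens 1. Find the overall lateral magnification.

Lens 1: 1/d_i1 = 1/(14.0) − 1/(50.0) = 0.05143, so d_i1 = 19.44 cm; m₁ = −d_i1/d_o1 = -0.3888.
d_o2 = 35.6 − (19.44) = 16.16 cm.
f₂ = −37.0 cm (diverging).
Lens 2: 1/d_i2 = 1/(-37.0) − 1/(16.16) = -0.08891, so d_i2 = -11.25 cm; m₂ = −d_i2/d_o2 = +0.6960.
m = m₁·m₂ = (-0.3888)(+0.6960) = -0.271.

m = -0.271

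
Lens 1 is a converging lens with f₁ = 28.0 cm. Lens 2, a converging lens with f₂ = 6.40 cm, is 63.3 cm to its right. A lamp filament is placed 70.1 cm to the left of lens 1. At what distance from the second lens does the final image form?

10.4 cm

Lens 1: 1/d_i1 = 1/f₁ − 1/d_o1 = 1/(28.0) − 1/(70.1) = 0.02145, so d_i1 = 46.62 cm.
The intermediate image is 46.62 cm to the right of lens 1, which is 63.3 − (46.62) = 16.68 cm to the left of lens 2, so d_o2 = +16.68 cm.
Lens 2: 1/d_i2 = 1/f₂ − 1/d_o2 = 1/(6.40) − 1/(16.68) = 0.09630, so d_i2 = 10.4 cm.
The final image is real, 10.4 cm to the right of lens 2 (overall magnification ≈ 0.41).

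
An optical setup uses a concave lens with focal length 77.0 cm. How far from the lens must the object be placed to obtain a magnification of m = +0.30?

180 cm

For a concave lens, f = -77.0 cm.
m = −d_i/d_o ⇒ d_i = −m·d_o.
1/f = 1/d_o + 1/d_i = 1/d_o − 1/(m·d_o) = (1 − 1/m)/d_o, so d_o = f(1 − 1/m) = (-77.00)(1 − 1/(+0.30)) = 180 cm.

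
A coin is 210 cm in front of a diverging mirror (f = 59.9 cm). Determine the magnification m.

m = +0.222

For a diverging mirror, f = -59.9 cm.
1/d_i = 1/f − 1/d_o = 1/(-59.90) − 1/(210) = -0.02146, so d_i = -46.61 cm.
m = −d_i/d_o = −(-46.61)/(210) = +0.222.
The image is virtual, upright and reduced, behind the mirror.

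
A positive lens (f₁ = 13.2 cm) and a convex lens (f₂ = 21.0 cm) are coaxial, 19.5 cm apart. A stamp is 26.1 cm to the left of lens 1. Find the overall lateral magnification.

Lens 1: 1/d_i1 = 1/(13.2) − 1/(26.1) = 0.03744, so d_i1 = 26.71 cm; m₁ = −d_i1/d_o1 = -1.023.
d_o2 = 19.5 − (26.71) = -7.210 cm (virtual object).
Lens 2: 1/d_i2 = 1/(21.0) − 1/(-7.210) = 0.1863, so d_i2 = 5.367 cm; m₂ = −d_i2/d_o2 = +0.7444.
m = m₁·m₂ = (-1.023)(+0.7444) = -0.762.

m = -0.762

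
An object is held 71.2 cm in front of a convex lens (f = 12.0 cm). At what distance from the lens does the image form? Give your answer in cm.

14.4 cm

Thin-lens equation: 1/v = 1/f − 1/u = 1/(12.00) − 1/(71.2) = 0.08333 − 0.01404 = 0.06929, so v = 14.4 cm.
The image is real, inverted and reduced, on the far side of the lens.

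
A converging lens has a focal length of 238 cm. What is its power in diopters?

f = 238 cm = 2.38 m.
P = 1/f = 1/(2.38 m) = +0.420 D.

P = +0.420 D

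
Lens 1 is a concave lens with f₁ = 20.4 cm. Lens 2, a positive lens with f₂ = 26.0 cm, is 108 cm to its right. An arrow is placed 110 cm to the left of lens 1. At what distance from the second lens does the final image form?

Lens 1 is diverging, so f₁ = −20.4 cm.
Lens 1: 1/d_i1 = 1/f₁ − 1/d_o1 = 1/(-20.4) − 1/(110) = -0.05811, so d_i1 = -17.21 cm.
The intermediate image is 17.21 cm to the left of lens 1 (virtual), which is 108 − (-17.21) = 125.2 cm to the left of lens 2, so d_o2 = +125.2 cm.
Lens 2: 1/d_i2 = 1/f₂ − 1/d_o2 = 1/(26.0) − 1/(125.2) = 0.03047, so d_i2 = 32.8 cm.
The final image is real, 32.8 cm to the right of lens 2 (overall magnification ≈ -0.041).

32.8 cm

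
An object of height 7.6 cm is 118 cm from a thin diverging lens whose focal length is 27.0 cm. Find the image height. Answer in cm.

1.42 cm

For a diverging lens, f = -27.0 cm.
1/d_i = 1/f − 1/d_o = 1/(-27.00) − 1/(118) = -0.04551, so d_i = -21.97 cm.
m = −d_i/d_o = +0.1862.
|h_i| = |m|·h_o = 0.1862 × 7.6 = 1.42 cm. The image is virtual, upright and reduced, on the same side as the object.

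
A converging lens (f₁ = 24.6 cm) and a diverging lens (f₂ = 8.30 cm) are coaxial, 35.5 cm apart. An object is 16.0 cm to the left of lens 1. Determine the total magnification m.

Lens 1: 1/d_i1 = 1/(24.6) − 1/(16.0) = -0.02185, so d_i1 = -45.77 cm; m₁ = −d_i1/d_o1 = +2.861.
d_o2 = 35.5 − (-45.77) = 81.27 cm.
f₂ = −8.30 cm (diverging).
Lens 2: 1/d_i2 = 1/(-8.30) − 1/(81.27) = -0.1328, so d_i2 = -7.531 cm; m₂ = −d_i2/d_o2 = +0.09266.
m = m₁·m₂ = (+2.861)(+0.09266) = +0.265.

m = +0.265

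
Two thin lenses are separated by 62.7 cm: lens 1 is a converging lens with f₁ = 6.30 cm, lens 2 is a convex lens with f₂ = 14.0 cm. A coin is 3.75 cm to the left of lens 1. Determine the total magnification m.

m = -0.597

Lens 1: 1/d_i1 = 1/(6.30) − 1/(3.75) = -0.1079, so d_i1 = -9.265 cm; m₁ = −d_i1/d_o1 = +2.471.
d_o2 = 62.7 − (-9.265) = 71.97 cm.
Lens 2: 1/d_i2 = 1/(14.0) − 1/(71.97) = 0.05753, so d_i2 = 17.38 cm; m₂ = −d_i2/d_o2 = -0.2415.
m = m₁·m₂ = (+2.471)(-0.2415) = -0.597.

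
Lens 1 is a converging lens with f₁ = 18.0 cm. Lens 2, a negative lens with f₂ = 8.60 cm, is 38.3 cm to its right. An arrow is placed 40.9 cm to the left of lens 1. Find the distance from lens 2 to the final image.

3.59 cm

Lens 1: 1/d_i1 = 1/f₁ − 1/d_o1 = 1/(18.0) − 1/(40.9) = 0.03111, so d_i1 = 32.15 cm.
The intermediate image is 32.15 cm to the right of lens 1, which is 38.3 − (32.15) = 6.150 cm to the left of lens 2, so d_o2 = +6.150 cm.
Lens 2 is diverging, so f₂ = −8.60 cm.
Lens 2: 1/d_i2 = 1/f₂ − 1/d_o2 = 1/(-8.60) − 1/(6.150) = -0.2789, so d_i2 = -3.59 cm.
The final image is virtual, 3.59 cm to the left of lens 2 (overall magnification ≈ -0.46).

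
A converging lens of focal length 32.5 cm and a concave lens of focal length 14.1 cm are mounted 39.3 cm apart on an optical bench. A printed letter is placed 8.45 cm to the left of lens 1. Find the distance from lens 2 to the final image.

11.0 cm

Lens 1: 1/d_i1 = 1/f₁ − 1/d_o1 = 1/(32.5) − 1/(8.45) = -0.08757, so d_i1 = -11.42 cm.
The intermediate image is 11.42 cm to the left of lens 1 (virtual), which is 39.3 − (-11.42) = 50.72 cm to the left of lens 2, so d_o2 = +50.72 cm.
Lens 2 is diverging, so f₂ = −14.1 cm.
Lens 2: 1/d_i2 = 1/f₂ − 1/d_o2 = 1/(-14.1) − 1/(50.72) = -0.09064, so d_i2 = -11.0 cm.
The final image is virtual, 11.0 cm to the left of lens 2 (overall magnification ≈ 0.29).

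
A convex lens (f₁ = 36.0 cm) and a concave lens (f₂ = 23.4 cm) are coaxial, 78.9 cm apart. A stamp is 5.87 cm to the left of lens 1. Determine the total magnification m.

Lens 1: 1/d_i1 = 1/(36.0) − 1/(5.87) = -0.1426, so d_i1 = -7.014 cm; m₁ = −d_i1/d_o1 = +1.195.
d_o2 = 78.9 − (-7.014) = 85.91 cm.
f₂ = −23.4 cm (diverging).
Lens 2: 1/d_i2 = 1/(-23.4) − 1/(85.91) = -0.05438, so d_i2 = -18.39 cm; m₂ = −d_i2/d_o2 = +0.2141.
m = m₁·m₂ = (+1.195)(+0.2141) = +0.256.

m = +0.256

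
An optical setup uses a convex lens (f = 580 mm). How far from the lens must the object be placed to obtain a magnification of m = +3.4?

409 mm

m = −d_i/d_o ⇒ d_i = −m·d_o.
1/f = 1/d_o + 1/d_i = 1/d_o − 1/(m·d_o) = (1 − 1/m)/d_o, so d_o = f(1 − 1/m) = (580.0)(1 − 1/(+3.4)) = 409 mm.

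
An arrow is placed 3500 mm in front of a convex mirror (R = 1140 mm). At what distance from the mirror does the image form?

490 mm

f = R/2 = 1140/2 = 570.0 mm; for a convex mirror, f = -570.0 mm.
Mirror equation: 1/v = 1/f − 1/u = 1/(-570.0) − 1/(3500) = -0.001754 − 0.0002857 = -0.002040, so v = -490 mm.
The image is virtual, upright and reduced, behind the mirror.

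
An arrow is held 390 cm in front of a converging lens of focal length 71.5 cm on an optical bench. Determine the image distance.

Lens equation: 1/v = 1/f − 1/u = 1/(71.50) − 1/(390) = 0.01399 − 0.002564 = 0.01142, so v = 87.6 cm.
The image is real, inverted and reduced, on the far side of the lens.

87.6 cm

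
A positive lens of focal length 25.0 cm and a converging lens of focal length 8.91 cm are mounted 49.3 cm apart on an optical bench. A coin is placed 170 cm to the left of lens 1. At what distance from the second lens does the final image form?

16.1 cm

Lens 1: 1/d_i1 = 1/f₁ − 1/d_o1 = 1/(25.0) − 1/(170) = 0.03412, so d_i1 = 29.31 cm.
The intermediate image is 29.31 cm to the right of lens 1, which is 49.3 − (29.31) = 19.99 cm to the left of lens 2, so d_o2 = +19.99 cm.
Lens 2: 1/d_i2 = 1/f₂ − 1/d_o2 = 1/(8.91) − 1/(19.99) = 0.06221, so d_i2 = 16.1 cm.
The final image is real, 16.1 cm to the right of lens 2 (overall magnification ≈ 0.14).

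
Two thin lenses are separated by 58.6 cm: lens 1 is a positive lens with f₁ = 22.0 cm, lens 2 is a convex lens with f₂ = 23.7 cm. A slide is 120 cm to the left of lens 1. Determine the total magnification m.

Lens 1: 1/d_i1 = 1/(22.0) − 1/(120) = 0.03712, so d_i1 = 26.94 cm; m₁ = −d_i1/d_o1 = -0.2245.
d_o2 = 58.6 − (26.94) = 31.66 cm.
Lens 2: 1/d_i2 = 1/(23.7) − 1/(31.66) = 0.01061, so d_i2 = 94.26 cm; m₂ = −d_i2/d_o2 = -2.977.
m = m₁·m₂ = (-0.2245)(-2.977) = +0.668.

m = +0.668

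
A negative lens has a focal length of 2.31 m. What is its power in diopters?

P = -0.433 D

For a negative lens, f = −2.31 m.
P = 1/f = 1/(-2.31 m) = -0.433 D.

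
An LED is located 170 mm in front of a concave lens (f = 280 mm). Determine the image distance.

For a concave lens, f = -280 mm.
Lens equation: 1/v = 1/f − 1/u = 1/(-280.0) − 1/(170) = -0.003571 − 0.005882 = -0.009454, so v = -106 mm.
The image is virtual, upright and reduced, on the same side as the object.

106 mm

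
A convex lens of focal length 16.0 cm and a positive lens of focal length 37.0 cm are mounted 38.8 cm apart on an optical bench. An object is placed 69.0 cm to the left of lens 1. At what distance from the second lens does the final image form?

Lens 1: 1/d_i1 = 1/f₁ − 1/d_o1 = 1/(16.0) − 1/(69.0) = 0.04801, so d_i1 = 20.83 cm.
The intermediate image is 20.83 cm to the right of lens 1, which is 38.8 − (20.83) = 17.97 cm to the left of lens 2, so d_o2 = +17.97 cm.
Lens 2: 1/d_i2 = 1/f₂ − 1/d_o2 = 1/(37.0) − 1/(17.97) = -0.02862, so d_i2 = -34.9 cm.
The final image is virtual, 34.9 cm to the left of lens 2 (overall magnification ≈ -0.59).

34.9 cm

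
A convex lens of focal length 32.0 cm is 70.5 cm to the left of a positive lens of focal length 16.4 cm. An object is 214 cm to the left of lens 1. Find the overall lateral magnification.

m = +0.175

Lens 1: 1/d_i1 = 1/(32.0) − 1/(214) = 0.02658, so d_i1 = 37.63 cm; m₁ = −d_i1/d_o1 = -0.1758.
d_o2 = 70.5 − (37.63) = 32.87 cm.
Lens 2: 1/d_i2 = 1/(16.4) − 1/(32.87) = 0.03055, so d_i2 = 32.73 cm; m₂ = −d_i2/d_o2 = -0.9957.
m = m₁·m₂ = (-0.1758)(-0.9957) = +0.175.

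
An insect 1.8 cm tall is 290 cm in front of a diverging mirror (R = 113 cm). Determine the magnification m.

f = R/2 = 113/2 = 56.50 cm; for a diverging mirror, f = -56.50 cm.
1/d_i = 1/f − 1/d_o = 1/(-56.50) − 1/(290) = -0.02115, so d_i = -47.29 cm.
m = −d_i/d_o = −(-47.29)/(290) = +0.163.
The image is virtual, upright and reduced, behind the mirror.

m = +0.163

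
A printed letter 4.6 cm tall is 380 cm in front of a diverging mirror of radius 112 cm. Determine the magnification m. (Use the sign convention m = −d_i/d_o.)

f = R/2 = 112/2 = 56.00 cm; for a diverging mirror, f = -56.00 cm.
1/d_i = 1/f − 1/d_o = 1/(-56.00) − 1/(380) = -0.02049, so d_i = -48.81 cm.
m = −d_i/d_o = −(-48.81)/(380) = +0.128.
The image is virtual, upright and reduced, behind the mirror.

m = +0.128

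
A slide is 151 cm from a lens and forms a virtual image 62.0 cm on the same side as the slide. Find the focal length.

f = -105 cm (diverging)

Virtual image ⇒ d_i = −62.0 cm.
1/f = 1/d_o + 1/d_i = 1/(151) + 1/(-62.0) = -0.009507, so f = -105 cm.
Since f is negative, the lens is diverging.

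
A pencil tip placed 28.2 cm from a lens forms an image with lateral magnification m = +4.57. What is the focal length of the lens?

m = −d_i/d_o ⇒ d_i = −m·d_o = −(+4.57)·(28.2) = -128.9 cm.
1/f = 1/d_o + 1/d_i = 1/(28.2) + 1/(-128.9) = 0.02770, so f = 36.1 cm.
Since f is positive, the lens is converging.

f = 36.1 cm (converging)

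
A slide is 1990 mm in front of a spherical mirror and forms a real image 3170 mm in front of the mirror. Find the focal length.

Real image ⇒ d_i = +3170 mm.
1/f = 1/d_o + 1/d_i = 1/(1990) + 1/(3170) = 0.0008180, so f = 1220 mm.
Since f is positive, the spherical mirror is concave.

f = 1220 mm (concave)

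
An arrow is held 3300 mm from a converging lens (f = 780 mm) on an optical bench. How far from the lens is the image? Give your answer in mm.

1020 mm

Lens equation: 1/d_i = 1/f − 1/d_o = 1/(780.0) − 1/(3300) = 0.001282 − 0.0003030 = 0.0009790, so d_i = 1020 mm.
The image is real, inverted and reduced, on the far side of the lens.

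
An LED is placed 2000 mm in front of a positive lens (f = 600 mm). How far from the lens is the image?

Lens equation: 1/d_i = 1/f − 1/d_o = 1/(600.0) − 1/(2000) = 0.001667 − 0.0005000 = 0.001167, so d_i = 857 mm.
The image is real, inverted and reduced, on the far side of the lens.

857 mm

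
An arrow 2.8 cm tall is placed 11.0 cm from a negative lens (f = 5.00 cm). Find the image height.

For a negative lens, f = -5.00 cm.
1/d_i = 1/f − 1/d_o = 1/(-5.000) − 1/(11.0) = -0.2909, so d_i = -3.438 cm.
m = −d_i/d_o = +0.3125.
|h_i| = |m|·h_o = 0.3125 × 2.8 = 0.875 cm. The image is virtual, upright and reduced, on the same side as the object.

0.875 cm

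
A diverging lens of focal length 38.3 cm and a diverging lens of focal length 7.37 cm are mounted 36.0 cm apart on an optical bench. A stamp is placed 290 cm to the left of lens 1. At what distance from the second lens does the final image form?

Lens 1 is diverging, so f₁ = −38.3 cm.
Lens 1: 1/d_i1 = 1/f₁ − 1/d_o1 = 1/(-38.3) − 1/(290) = -0.02956, so d_i1 = -33.83 cm.
The intermediate image is 33.83 cm to the left of lens 1 (virtual), which is 36.0 − (-33.83) = 69.83 cm to the left of lens 2, so d_o2 = +69.83 cm.
Lens 2 is diverging, so f₂ = −7.37 cm.
Lens 2: 1/d_i2 = 1/f₂ − 1/d_o2 = 1/(-7.37) − 1/(69.83) = -0.1500, so d_i2 = -6.67 cm.
The final image is virtual, 6.67 cm to the left of lens 2 (overall magnification ≈ 0.011).

6.67 cm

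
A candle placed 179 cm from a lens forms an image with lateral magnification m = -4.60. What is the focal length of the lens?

m = −d_i/d_o ⇒ d_i = −m·d_o = −(-4.60)·(179) = 823.4 cm.
1/f = 1/d_o + 1/d_i = 1/(179) + 1/(823.4) = 0.006801, so f = 147 cm.
Since f is positive, the lens is converging.

f = 147 cm (converging)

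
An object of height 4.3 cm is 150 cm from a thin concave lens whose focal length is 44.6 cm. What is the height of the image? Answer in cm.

For a concave lens, f = -44.6 cm.
1/d_i = 1/f − 1/d_o = 1/(-44.60) − 1/(150) = -0.02909, so d_i = -34.38 cm.
m = −d_i/d_o = +0.2292.
|h_i| = |m|·h_o = 0.2292 × 4.3 = 0.986 cm. The image is virtual, upright and reduced, on the same side as the object.

0.986 cm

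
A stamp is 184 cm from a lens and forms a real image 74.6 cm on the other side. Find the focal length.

f = 53.1 cm (converging)

Real image ⇒ d_i = +74.6 cm.
1/f = 1/d_o + 1/d_i = 1/(184) + 1/(74.6) = 0.01884, so f = 53.1 cm.
Since f is positive, the lens is converging.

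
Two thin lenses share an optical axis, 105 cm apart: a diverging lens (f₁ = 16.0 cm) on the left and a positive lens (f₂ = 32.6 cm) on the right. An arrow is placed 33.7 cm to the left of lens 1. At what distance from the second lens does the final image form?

Lens 1 is diverging, so f₁ = −16.0 cm.
Lens 1: 1/d_i1 = 1/f₁ − 1/d_o1 = 1/(-16.0) − 1/(33.7) = -0.09217, so d_i1 = -10.85 cm.
The intermediate image is 10.85 cm to the left of lens 1 (virtual), which is 105 − (-10.85) = 115.8 cm to the left of lens 2, so d_o2 = +115.8 cm.
Lens 2: 1/d_i2 = 1/f₂ − 1/d_o2 = 1/(32.6) − 1/(115.8) = 0.02204, so d_i2 = 45.4 cm.
The final image is real, 45.4 cm to the right of lens 2 (overall magnification ≈ -0.13).

45.4 cm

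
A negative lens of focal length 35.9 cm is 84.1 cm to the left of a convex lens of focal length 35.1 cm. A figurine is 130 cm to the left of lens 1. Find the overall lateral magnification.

f₁ = −35.9 cm (diverging).
Lens 1: 1/d_i1 = 1/(-35.9) − 1/(130) = -0.03555, so d_i1 = -28.13 cm; m₁ = −d_i1/d_o1 = +0.2164.
d_o2 = 84.1 − (-28.13) = 112.2 cm.
Lens 2: 1/d_i2 = 1/(35.1) − 1/(112.2) = 0.01958, so d_i2 = 51.08 cm; m₂ = −d_i2/d_o2 = -0.4553.
m = m₁·m₂ = (+0.2164)(-0.4553) = -0.0985.

m = -0.0985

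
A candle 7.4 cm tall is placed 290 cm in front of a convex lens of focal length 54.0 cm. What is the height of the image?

1/d_i = 1/f − 1/d_o = 1/(54.00) − 1/(290) = 0.01507, so d_i = 66.36 cm.
m = −d_i/d_o = -0.2288.
|h_i| = |m|·h_o = 0.2288 × 7.4 = 1.69 cm. The image is real, inverted and reduced, on the far side of the lens.

1.69 cm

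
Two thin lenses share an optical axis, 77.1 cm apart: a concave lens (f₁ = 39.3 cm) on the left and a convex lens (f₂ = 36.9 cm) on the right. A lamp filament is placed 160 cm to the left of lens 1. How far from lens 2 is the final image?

Lens 1 is diverging, so f₁ = −39.3 cm.
Lens 1: 1/d_i1 = 1/f₁ − 1/d_o1 = 1/(-39.3) − 1/(160) = -0.03170, so d_i1 = -31.55 cm.
The intermediate image is 31.55 cm to the left of lens 1 (virtual), which is 77.1 − (-31.55) = 108.6 cm to the left of lens 2, so d_o2 = +108.6 cm.
Lens 2: 1/d_i2 = 1/f₂ − 1/d_o2 = 1/(36.9) − 1/(108.6) = 0.01789, so d_i2 = 55.9 cm.
The final image is real, 55.9 cm to the right of lens 2 (overall magnification ≈ -0.10).

55.9 cm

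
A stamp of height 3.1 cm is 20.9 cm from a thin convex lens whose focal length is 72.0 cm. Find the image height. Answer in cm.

1/d_i = 1/f − 1/d_o = 1/(72.00) − 1/(20.9) = -0.03396, so d_i = -29.45 cm.
m = −d_i/d_o = +1.409.
|h_i| = |m|·h_o = 1.409 × 3.1 = 4.37 cm. The image is virtual, upright and enlarged, on the same side as the object.

4.37 cm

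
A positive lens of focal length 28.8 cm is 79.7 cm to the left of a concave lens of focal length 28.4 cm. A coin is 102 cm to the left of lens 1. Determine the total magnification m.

m = -0.164

Lens 1: 1/d_i1 = 1/(28.8) − 1/(102) = 0.02492, so d_i1 = 40.13 cm; m₁ = −d_i1/d_o1 = -0.3934.
d_o2 = 79.7 − (40.13) = 39.57 cm.
f₂ = −28.4 cm (diverging).
Lens 2: 1/d_i2 = 1/(-28.4) − 1/(39.57) = -0.06048, so d_i2 = -16.53 cm; m₂ = −d_i2/d_o2 = +0.4178.
m = m₁·m₂ = (-0.3934)(+0.4178) = -0.164.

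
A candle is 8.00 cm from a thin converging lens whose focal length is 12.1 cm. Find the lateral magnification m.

m = +2.95

1/d_i = 1/f − 1/d_o = 1/(12.10) − 1/(8.00) = -0.04236, so d_i = -23.61 cm.
m = −d_i/d_o = −(-23.61)/(8.00) = +2.95.
The image is virtual, upright and enlarged, on the same side as the object.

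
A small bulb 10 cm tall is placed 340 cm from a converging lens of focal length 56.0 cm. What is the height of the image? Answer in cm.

1.97 cm

1/d_i = 1/f − 1/d_o = 1/(56.00) − 1/(340) = 0.01492, so d_i = 67.04 cm.
m = −d_i/d_o = -0.1972.
|h_i| = |m|·h_o = 0.1972 × 10 = 1.97 cm. The image is real, inverted and reduced, on the far side of the lens.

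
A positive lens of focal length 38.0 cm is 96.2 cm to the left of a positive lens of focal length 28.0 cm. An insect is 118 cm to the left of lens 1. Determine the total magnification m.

Lens 1: 1/d_i1 = 1/(38.0) − 1/(118) = 0.01784, so d_i1 = 56.05 cm; m₁ = −d_i1/d_o1 = -0.4750.
d_o2 = 96.2 − (56.05) = 40.15 cm.
Lens 2: 1/d_i2 = 1/(28.0) − 1/(40.15) = 0.01081, so d_i2 = 92.53 cm; m₂ = −d_i2/d_o2 = -2.305.
m = m₁·m₂ = (-0.4750)(-2.305) = +1.09.

m = +1.09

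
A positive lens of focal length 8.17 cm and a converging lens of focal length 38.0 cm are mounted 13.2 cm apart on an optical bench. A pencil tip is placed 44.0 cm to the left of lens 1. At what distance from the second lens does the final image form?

3.46 cm

Lens 1: 1/d_i1 = 1/f₁ − 1/d_o1 = 1/(8.17) − 1/(44.0) = 0.09967, so d_i1 = 10.03 cm.
The intermediate image is 10.03 cm to the right of lens 1, which is 13.2 − (10.03) = 3.170 cm to the left of lens 2, so d_o2 = +3.170 cm.
Lens 2: 1/d_i2 = 1/f₂ − 1/d_o2 = 1/(38.0) − 1/(3.170) = -0.2891, so d_i2 = -3.46 cm.
The final image is virtual, 3.46 cm to the left of lens 2 (overall magnification ≈ -0.25).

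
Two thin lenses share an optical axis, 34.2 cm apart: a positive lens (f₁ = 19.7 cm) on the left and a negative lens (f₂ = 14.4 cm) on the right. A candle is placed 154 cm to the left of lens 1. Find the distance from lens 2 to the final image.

Lens 1: 1/d_i1 = 1/f₁ − 1/d_o1 = 1/(19.7) − 1/(154) = 0.04427, so d_i1 = 22.59 cm.
The intermediate image is 22.59 cm to the right of lens 1, which is 34.2 − (22.59) = 11.61 cm to the left of lens 2, so d_o2 = +11.61 cm.
Lens 2 is diverging, so f₂ = −14.4 cm.
Lens 2: 1/d_i2 = 1/f₂ − 1/d_o2 = 1/(-14.4) − 1/(11.61) = -0.1556, so d_i2 = -6.43 cm.
The final image is virtual, 6.43 cm to the left of lens 2 (overall magnification ≈ -0.081).

6.43 cm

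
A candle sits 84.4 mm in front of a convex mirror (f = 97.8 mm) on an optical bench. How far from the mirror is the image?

For a convex mirror, f = -97.8 mm.
Mirror equation: 1/s_i = 1/f − 1/s_o = 1/(-97.80) − 1/(84.4) = -0.01022 − 0.01185 = -0.02207, so s_i = -45.3 mm.
The image is virtual, upright and reduced, behind the mirror.

45.3 mm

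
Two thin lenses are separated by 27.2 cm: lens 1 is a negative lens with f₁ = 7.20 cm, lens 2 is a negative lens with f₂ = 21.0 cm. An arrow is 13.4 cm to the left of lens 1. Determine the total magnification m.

m = +0.139

f₁ = −7.20 cm (diverging).
Lens 1: 1/d_i1 = 1/(-7.20) − 1/(13.4) = -0.2135, so d_i1 = -4.683 cm; m₁ = −d_i1/d_o1 = +0.3495.
d_o2 = 27.2 − (-4.683) = 31.88 cm.
f₂ = −21.0 cm (diverging).
Lens 2: 1/d_i2 = 1/(-21.0) − 1/(31.88) = -0.07899, so d_i2 = -12.66 cm; m₂ = −d_i2/d_o2 = +0.3971.
m = m₁·m₂ = (+0.3495)(+0.3971) = +0.139.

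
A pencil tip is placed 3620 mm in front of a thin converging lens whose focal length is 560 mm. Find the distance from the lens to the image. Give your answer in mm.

662 mm

Thin-lens equation: 1/q = 1/f − 1/p = 1/(560.0) − 1/(3620) = 0.001786 − 0.0002762 = 0.001509, so q = 662 mm.
The image is real, inverted and reduced, on the far side of the lens.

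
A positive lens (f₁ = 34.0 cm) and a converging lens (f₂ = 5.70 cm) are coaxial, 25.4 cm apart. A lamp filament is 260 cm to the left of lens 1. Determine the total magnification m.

m = -0.0442

Lens 1: 1/d_i1 = 1/(34.0) − 1/(260) = 0.02557, so d_i1 = 39.12 cm; m₁ = −d_i1/d_o1 = -0.1505.
d_o2 = 25.4 − (39.12) = -13.72 cm (virtual object).
Lens 2: 1/d_i2 = 1/(5.70) − 1/(-13.72) = 0.2483, so d_i2 = 4.027 cm; m₂ = −d_i2/d_o2 = +0.2935.
m = m₁·m₂ = (-0.1505)(+0.2935) = -0.0442.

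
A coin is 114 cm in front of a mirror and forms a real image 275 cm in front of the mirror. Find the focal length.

f = 80.6 cm (concave)

Real image ⇒ d_i = +275 cm.
1/f = 1/d_o + 1/d_i = 1/(114) + 1/(275) = 0.01241, so f = 80.6 cm.
Since f is positive, the mirror is concave.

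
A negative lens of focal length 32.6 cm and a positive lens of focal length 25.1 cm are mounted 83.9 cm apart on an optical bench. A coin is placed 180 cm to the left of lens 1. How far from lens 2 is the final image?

Lens 1 is diverging, so f₁ = −32.6 cm.
Lens 1: 1/d_i1 = 1/f₁ − 1/d_o1 = 1/(-32.6) − 1/(180) = -0.03623, so d_i1 = -27.60 cm.
The intermediate image is 27.60 cm to the left of lens 1 (virtual), which is 83.9 − (-27.60) = 111.5 cm to the left of lens 2, so d_o2 = +111.5 cm.
Lens 2: 1/d_i2 = 1/f₂ − 1/d_o2 = 1/(25.1) − 1/(111.5) = 0.03087, so d_i2 = 32.4 cm.
The final image is real, 32.4 cm to the right of lens 2 (overall magnification ≈ -0.045).

32.4 cm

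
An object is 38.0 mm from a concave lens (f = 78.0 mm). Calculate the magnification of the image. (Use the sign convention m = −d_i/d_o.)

m = +0.672

For a concave lens, f = -78.0 mm.
1/d_i = 1/f − 1/d_o = 1/(-78.00) − 1/(38.0) = -0.03914, so d_i = -25.55 mm.
m = −d_i/d_o = −(-25.55)/(38.0) = +0.672.
The image is virtual, upright and reduced, on the same side as the object.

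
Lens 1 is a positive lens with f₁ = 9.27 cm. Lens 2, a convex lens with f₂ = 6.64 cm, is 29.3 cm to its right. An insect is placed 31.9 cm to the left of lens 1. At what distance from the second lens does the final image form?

Lens 1: 1/d_i1 = 1/f₁ − 1/d_o1 = 1/(9.27) − 1/(31.9) = 0.07653, so d_i1 = 13.07 cm.
The intermediate image is 13.07 cm to the right of lens 1, which is 29.3 − (13.07) = 16.23 cm to the left of lens 2, so d_o2 = +16.23 cm.
Lens 2: 1/d_i2 = 1/f₂ − 1/d_o2 = 1/(6.64) − 1/(16.23) = 0.08899, so d_i2 = 11.2 cm.
The final image is real, 11.2 cm to the right of lens 2 (overall magnification ≈ 0.28).

11.2 cm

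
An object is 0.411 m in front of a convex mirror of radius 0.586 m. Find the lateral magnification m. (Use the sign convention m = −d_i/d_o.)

m = +0.416

f = R/2 = 0.586/2 = 0.2930 m; for a convex mirror, f = -0.2930 m.
1/d_i = 1/f − 1/d_o = 1/(-0.2930) − 1/(0.411) = -5.846, so d_i = -0.1711 m.
m = −d_i/d_o = −(-0.1711)/(0.411) = +0.416.
The image is virtual, upright and reduced, behind the mirror.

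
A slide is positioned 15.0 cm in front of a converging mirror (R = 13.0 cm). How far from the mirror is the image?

11.5 cm

f = R/2 = 13.0/2 = 6.500 cm.
Mirror equation: 1/s_i = 1/f − 1/s_o = 1/(6.500) − 1/(15.0) = 0.1538 − 0.06667 = 0.08718, so s_i = 11.5 cm.
The image is real, inverted and reduced, in front of the mirror.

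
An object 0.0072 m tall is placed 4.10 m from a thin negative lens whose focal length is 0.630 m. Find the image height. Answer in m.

For a negative lens, f = -0.630 m.
1/d_i = 1/f − 1/d_o = 1/(-0.6300) − 1/(4.10) = -1.831, so d_i = -0.5461 m.
m = −d_i/d_o = +0.1332.
|h_i| = |m|·h_o = 0.1332 × 0.0072 = 0.000959 m. The image is virtual, upright and reduced, on the same side as the object.

0.000959 m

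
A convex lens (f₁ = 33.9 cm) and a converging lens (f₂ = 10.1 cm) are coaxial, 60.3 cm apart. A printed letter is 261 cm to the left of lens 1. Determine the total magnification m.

m = +0.134

Lens 1: 1/d_i1 = 1/(33.9) − 1/(261) = 0.02567, so d_i1 = 38.96 cm; m₁ = −d_i1/d_o1 = -0.1493.
d_o2 = 60.3 − (38.96) = 21.34 cm.
Lens 2: 1/d_i2 = 1/(10.1) − 1/(21.34) = 0.05215, so d_i2 = 19.18 cm; m₂ = −d_i2/d_o2 = -0.8986.
m = m₁·m₂ = (-0.1493)(-0.8986) = +0.134.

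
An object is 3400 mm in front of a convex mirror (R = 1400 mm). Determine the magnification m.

m = +0.171

f = R/2 = 1400/2 = 700.0 mm; for a convex mirror, f = -700.0 mm.
1/d_i = 1/f − 1/d_o = 1/(-700.0) − 1/(3400) = -0.001723, so d_i = -580.5 mm.
m = −d_i/d_o = −(-580.5)/(3400) = +0.171.
The image is virtual, upright and reduced, behind the mirror.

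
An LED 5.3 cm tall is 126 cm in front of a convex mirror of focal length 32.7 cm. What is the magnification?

m = +0.206

For a convex mirror, f = -32.7 cm.
1/d_i = 1/f − 1/d_o = 1/(-32.70) − 1/(126) = -0.03852, so d_i = -25.96 cm.
m = −d_i/d_o = −(-25.96)/(126) = +0.206.
The image is virtual, upright and reduced, behind the mirror.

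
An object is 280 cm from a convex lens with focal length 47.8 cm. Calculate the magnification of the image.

m = -0.206

1/d_i = 1/f − 1/d_o = 1/(47.80) − 1/(280) = 0.01735, so d_i = 57.64 cm.
m = −d_i/d_o = −(57.64)/(280) = -0.206.
The image is real, inverted and reduced, on the far side of the lens.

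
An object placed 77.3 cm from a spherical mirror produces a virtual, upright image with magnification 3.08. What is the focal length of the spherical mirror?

m = −d_i/d_o ⇒ d_i = −m·d_o = −(+3.08)·(77.3) = -238.1 cm.
1/f = 1/d_o + 1/d_i = 1/(77.3) + 1/(-238.1) = 0.008737, so f = 114 cm.
Since f is positive, the spherical mirror is concave.

f = 114 cm (concave)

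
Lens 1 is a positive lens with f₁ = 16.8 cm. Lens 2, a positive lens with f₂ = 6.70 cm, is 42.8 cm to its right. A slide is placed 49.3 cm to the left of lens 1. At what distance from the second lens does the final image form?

10.9 cm

Lens 1: 1/d_i1 = 1/f₁ − 1/d_o1 = 1/(16.8) − 1/(49.3) = 0.03924, so d_i1 = 25.48 cm.
The intermediate image is 25.48 cm to the right of lens 1, which is 42.8 − (25.48) = 17.32 cm to the left of lens 2, so d_o2 = +17.32 cm.
Lens 2: 1/d_i2 = 1/f₂ − 1/d_o2 = 1/(6.70) − 1/(17.32) = 0.09152, so d_i2 = 10.9 cm.
The final image is real, 10.9 cm to the right of lens 2 (overall magnification ≈ 0.33).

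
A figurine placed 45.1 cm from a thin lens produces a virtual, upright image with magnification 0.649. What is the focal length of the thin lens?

f = -83.4 cm (diverging)

m = −d_i/d_o ⇒ d_i = −m·d_o = −(+0.649)·(45.1) = -29.27 cm.
1/f = 1/d_o + 1/d_i = 1/(45.1) + 1/(-29.27) = -0.01199, so f = -83.4 cm.
Since f is negative, the thin lens is diverging.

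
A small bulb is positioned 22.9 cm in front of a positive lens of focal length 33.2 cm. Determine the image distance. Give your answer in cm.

Thin-lens equation: 1/s_i = 1/f − 1/s_o = 1/(33.20) − 1/(22.9) = 0.03012 − 0.04367 = -0.01355, so s_i = -73.8 cm.
The image is virtual, upright and enlarged, on the same side as the object.

73.8 cm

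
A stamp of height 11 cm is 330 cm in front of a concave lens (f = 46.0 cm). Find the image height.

1.35 cm

For a concave lens, f = -46.0 cm.
1/d_i = 1/f − 1/d_o = 1/(-46.00) − 1/(330) = -0.02477, so d_i = -40.37 cm.
m = −d_i/d_o = +0.1223.
|h_i| = |m|·h_o = 0.1223 × 11 = 1.35 cm. The image is virtual, upright and reduced, on the same side as the object.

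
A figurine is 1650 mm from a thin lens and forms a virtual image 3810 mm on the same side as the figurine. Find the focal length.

f = 2910 mm (converging)

Virtual image ⇒ d_i = −3810 mm.
1/f = 1/d_o + 1/d_i = 1/(1650) + 1/(-3810) = 0.0003436, so f = 2910 mm.
Since f is positive, the thin lens is converging.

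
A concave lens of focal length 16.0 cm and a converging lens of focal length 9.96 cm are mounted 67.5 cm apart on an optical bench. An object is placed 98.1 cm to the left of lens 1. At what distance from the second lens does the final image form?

11.4 cm

Lens 1 is diverging, so f₁ = −16.0 cm.
Lens 1: 1/d_i1 = 1/f₁ − 1/d_o1 = 1/(-16.0) − 1/(98.1) = -0.07269, so d_i1 = -13.76 cm.
The intermediate image is 13.76 cm to the left of lens 1 (virtual), which is 67.5 − (-13.76) = 81.26 cm to the left of lens 2, so d_o2 = +81.26 cm.
Lens 2: 1/d_i2 = 1/f₂ − 1/d_o2 = 1/(9.96) − 1/(81.26) = 0.08810, so d_i2 = 11.4 cm.
The final image is real, 11.4 cm to the right of lens 2 (overall magnification ≈ -0.020).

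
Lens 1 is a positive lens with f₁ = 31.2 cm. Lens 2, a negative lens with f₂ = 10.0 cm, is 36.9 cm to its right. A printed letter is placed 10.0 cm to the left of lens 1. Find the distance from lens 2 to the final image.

Lens 1: 1/d_i1 = 1/f₁ − 1/d_o1 = 1/(31.2) − 1/(10.0) = -0.06795, so d_i1 = -14.72 cm.
The intermediate image is 14.72 cm to the left of lens 1 (virtual), which is 36.9 − (-14.72) = 51.62 cm to the left of lens 2, so d_o2 = +51.62 cm.
Lens 2 is diverging, so f₂ = −10.0 cm.
Lens 2: 1/d_i2 = 1/f₂ − 1/d_o2 = 1/(-10.0) − 1/(51.62) = -0.1194, so d_i2 = -8.38 cm.
The final image is virtual, 8.38 cm to the left of lens 2 (overall magnification ≈ 0.24).

8.38 cm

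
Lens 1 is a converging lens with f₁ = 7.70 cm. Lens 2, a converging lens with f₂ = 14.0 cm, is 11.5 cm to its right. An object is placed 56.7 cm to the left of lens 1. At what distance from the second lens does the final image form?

Lens 1: 1/d_i1 = 1/f₁ − 1/d_o1 = 1/(7.70) − 1/(56.7) = 0.1122, so d_i1 = 8.910 cm.
The intermediate image is 8.910 cm to the right of lens 1, which is 11.5 − (8.910) = 2.590 cm to the left of lens 2, so d_o2 = +2.590 cm.
Lens 2: 1/d_i2 = 1/f₂ − 1/d_o2 = 1/(14.0) − 1/(2.590) = -0.3147, so d_i2 = -3.18 cm.
The final image is virtual, 3.18 cm to the left of lens 2 (overall magnification ≈ -0.19).

3.18 cm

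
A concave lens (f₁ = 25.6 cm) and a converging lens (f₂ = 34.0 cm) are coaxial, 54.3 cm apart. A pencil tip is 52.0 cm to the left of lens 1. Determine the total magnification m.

m = -0.299

f₁ = −25.6 cm (diverging).
Lens 1: 1/d_i1 = 1/(-25.6) − 1/(52.0) = -0.05829, so d_i1 = -17.15 cm; m₁ = −d_i1/d_o1 = +0.3298.
d_o2 = 54.3 − (-17.15) = 71.45 cm.
Lens 2: 1/d_i2 = 1/(34.0) − 1/(71.45) = 0.01542, so d_i2 = 64.87 cm; m₂ = −d_i2/d_o2 = -0.9079.
m = m₁·m₂ = (+0.3298)(-0.9079) = -0.299.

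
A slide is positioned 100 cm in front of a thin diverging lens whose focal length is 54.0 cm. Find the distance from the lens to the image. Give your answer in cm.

For a diverging lens, f = -54.0 cm.
Lens equation: 1/v = 1/f − 1/u = 1/(-54.00) − 1/(100) = -0.01852 − 0.01000 = -0.02852, so v = -35.1 cm.
The image is virtual, upright and reduced, on the same side as the object.

35.1 cm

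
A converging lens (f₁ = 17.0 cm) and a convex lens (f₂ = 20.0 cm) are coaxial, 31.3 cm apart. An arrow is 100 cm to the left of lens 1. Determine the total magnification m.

m = -0.446

Lens 1: 1/d_i1 = 1/(17.0) − 1/(100) = 0.04882, so d_i1 = 20.48 cm; m₁ = −d_i1/d_o1 = -0.2048.
d_o2 = 31.3 − (20.48) = 10.82 cm.
Lens 2: 1/d_i2 = 1/(20.0) − 1/(10.82) = -0.04242, so d_i2 = -23.57 cm; m₂ = −d_i2/d_o2 = +2.179.
m = m₁·m₂ = (-0.2048)(+2.179) = -0.446.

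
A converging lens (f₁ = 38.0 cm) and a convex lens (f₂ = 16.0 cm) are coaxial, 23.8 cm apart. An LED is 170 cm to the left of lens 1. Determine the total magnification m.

m = -0.112

Lens 1: 1/d_i1 = 1/(38.0) − 1/(170) = 0.02043, so d_i1 = 48.94 cm; m₁ = −d_i1/d_o1 = -0.2879.
d_o2 = 23.8 − (48.94) = -25.14 cm (virtual object).
Lens 2: 1/d_i2 = 1/(16.0) − 1/(-25.14) = 0.1023, so d_i2 = 9.777 cm; m₂ = −d_i2/d_o2 = +0.3889.
m = m₁·m₂ = (-0.2879)(+0.3889) = -0.112.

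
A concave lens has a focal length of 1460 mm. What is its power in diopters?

P = -0.685 D

For a concave lens, f = −1460 mm.
f = -146 cm = -1.46 m.
P = 1/f = 1/(-1.46 m) = -0.685 D.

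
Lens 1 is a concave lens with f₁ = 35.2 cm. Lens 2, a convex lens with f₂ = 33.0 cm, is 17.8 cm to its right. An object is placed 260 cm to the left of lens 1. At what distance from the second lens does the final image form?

Lens 1 is diverging, so f₁ = −35.2 cm.
Lens 1: 1/d_i1 = 1/f₁ − 1/d_o1 = 1/(-35.2) − 1/(260) = -0.03226, so d_i1 = -31.00 cm.
The intermediate image is 31.00 cm to the left of lens 1 (virtual), which is 17.8 − (-31.00) = 48.80 cm to the left of lens 2, so d_o2 = +48.80 cm.
Lens 2: 1/d_i2 = 1/f₂ − 1/d_o2 = 1/(33.0) − 1/(48.80) = 0.009811, so d_i2 = 102 cm.
The final image is real, 102 cm to the right of lens 2 (overall magnification ≈ -0.25).

102 cm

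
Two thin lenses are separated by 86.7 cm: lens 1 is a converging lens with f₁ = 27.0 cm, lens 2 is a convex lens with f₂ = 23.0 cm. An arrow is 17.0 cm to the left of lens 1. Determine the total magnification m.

Lens 1: 1/d_i1 = 1/(27.0) − 1/(17.0) = -0.02179, so d_i1 = -45.90 cm; m₁ = −d_i1/d_o1 = +2.700.
d_o2 = 86.7 − (-45.90) = 132.6 cm.
Lens 2: 1/d_i2 = 1/(23.0) − 1/(132.6) = 0.03594, so d_i2 = 27.83 cm; m₂ = −d_i2/d_o2 = -0.2099.
m = m₁·m₂ = (+2.700)(-0.2099) = -0.567.

m = -0.567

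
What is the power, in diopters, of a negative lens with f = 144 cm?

P = -0.694 D

For a negative lens, f = −144 cm.
f = -144 cm = -1.44 m.
P = 1/f = 1/(-1.44 m) = -0.694 D.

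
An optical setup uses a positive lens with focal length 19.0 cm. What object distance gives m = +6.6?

m = −d_i/d_o ⇒ d_i = −m·d_o.
1/f = 1/d_o + 1/d_i = 1/d_o − 1/(m·d_o) = (1 − 1/m)/d_o, so d_o = f(1 − 1/m) = (19.00)(1 − 1/(+6.6)) = 16.1 cm.

16.1 cm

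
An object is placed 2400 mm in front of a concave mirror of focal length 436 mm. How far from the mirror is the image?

533 mm

Mirror equation: 1/s_i = 1/f − 1/s_o = 1/(436.0) − 1/(2400) = 0.002294 − 0.0004167 = 0.001877, so s_i = 533 mm.
The image is real, inverted and reduced, in front of the mirror.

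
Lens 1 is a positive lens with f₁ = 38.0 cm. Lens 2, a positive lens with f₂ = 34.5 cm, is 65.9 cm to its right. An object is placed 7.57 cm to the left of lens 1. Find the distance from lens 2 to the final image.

63.6 cm

Lens 1: 1/d_i1 = 1/f₁ − 1/d_o1 = 1/(38.0) − 1/(7.57) = -0.1058, so d_i1 = -9.453 cm.
The intermediate image is 9.453 cm to the left of lens 1 (virtual), which is 65.9 − (-9.453) = 75.35 cm to the left of lens 2, so d_o2 = +75.35 cm.
Lens 2: 1/d_i2 = 1/f₂ − 1/d_o2 = 1/(34.5) − 1/(75.35) = 0.01571, so d_i2 = 63.6 cm.
The final image is real, 63.6 cm to the right of lens 2 (overall magnification ≈ -1.1).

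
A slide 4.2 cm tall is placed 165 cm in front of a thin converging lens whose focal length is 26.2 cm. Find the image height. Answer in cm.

0.793 cm

1/d_i = 1/f − 1/d_o = 1/(26.20) − 1/(165) = 0.03211, so d_i = 31.15 cm.
m = −d_i/d_o = -0.1888.
|h_i| = |m|·h_o = 0.1888 × 4.2 = 0.793 cm. The image is real, inverted and reduced, on the far side of the lens.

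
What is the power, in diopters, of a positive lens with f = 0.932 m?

P = +1.07 D

P = 1/f = 1/(0.932 m) = +1.07 D.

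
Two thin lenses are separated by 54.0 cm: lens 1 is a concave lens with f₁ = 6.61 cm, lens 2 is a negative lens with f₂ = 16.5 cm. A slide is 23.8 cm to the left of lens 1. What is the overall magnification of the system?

f₁ = −6.61 cm (diverging).
Lens 1: 1/d_i1 = 1/(-6.61) − 1/(23.8) = -0.1933, so d_i1 = -5.173 cm; m₁ = −d_i1/d_o1 = +0.2174.
d_o2 = 54.0 − (-5.173) = 59.17 cm.
f₂ = −16.5 cm (diverging).
Lens 2: 1/d_i2 = 1/(-16.5) − 1/(59.17) = -0.07751, so d_i2 = -12.90 cm; m₂ = −d_i2/d_o2 = +0.2181.
m = m₁·m₂ = (+0.2174)(+0.2181) = +0.0474.

m = +0.0474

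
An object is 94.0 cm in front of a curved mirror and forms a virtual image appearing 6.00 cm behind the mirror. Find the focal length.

f = -6.41 cm (convex)

Virtual image ⇒ d_i = −6.00 cm.
1/f = 1/d_o + 1/d_i = 1/(94.0) + 1/(-6.00) = -0.1560, so f = -6.41 cm.
Since f is negative, the curved mirror is convex.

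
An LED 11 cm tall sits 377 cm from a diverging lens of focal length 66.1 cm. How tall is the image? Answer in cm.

1.64 cm

For a diverging lens, f = -66.1 cm.
1/d_i = 1/f − 1/d_o = 1/(-66.10) − 1/(377) = -0.01778, so d_i = -56.24 cm.
m = −d_i/d_o = +0.1492.
|h_i| = |m|·h_o = 0.1492 × 11 = 1.64 cm. The image is virtual, upright and reduced, on the same side as the object.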